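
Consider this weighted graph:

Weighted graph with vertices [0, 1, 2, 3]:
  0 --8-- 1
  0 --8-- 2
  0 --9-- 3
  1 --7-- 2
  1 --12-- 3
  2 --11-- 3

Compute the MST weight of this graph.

Applying Kruskal's algorithm (sort edges by weight, add if no cycle):
  Add (1,2) w=7
  Add (0,2) w=8
  Skip (0,1) w=8 (creates cycle)
  Add (0,3) w=9
  Skip (2,3) w=11 (creates cycle)
  Skip (1,3) w=12 (creates cycle)
MST weight = 24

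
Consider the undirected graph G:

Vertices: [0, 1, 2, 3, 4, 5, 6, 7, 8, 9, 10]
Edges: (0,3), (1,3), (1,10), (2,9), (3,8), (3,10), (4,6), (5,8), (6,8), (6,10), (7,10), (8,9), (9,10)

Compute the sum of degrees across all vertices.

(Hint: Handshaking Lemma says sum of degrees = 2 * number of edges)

Count edges: 13 edges.
By Handshaking Lemma: sum of degrees = 2 * 13 = 26.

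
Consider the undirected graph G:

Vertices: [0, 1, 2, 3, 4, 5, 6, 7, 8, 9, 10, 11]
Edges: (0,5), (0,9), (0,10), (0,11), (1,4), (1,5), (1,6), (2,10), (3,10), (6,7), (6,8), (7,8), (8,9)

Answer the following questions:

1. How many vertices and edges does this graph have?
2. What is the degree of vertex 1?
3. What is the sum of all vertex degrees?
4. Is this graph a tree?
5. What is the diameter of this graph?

Count: 12 vertices, 13 edges.
Vertex 1 has neighbors [4, 5, 6], degree = 3.
Handshaking lemma: 2 * 13 = 26.
A tree on 12 vertices has 11 edges. This graph has 13 edges (2 extra). Not a tree.
Diameter (longest shortest path) = 5.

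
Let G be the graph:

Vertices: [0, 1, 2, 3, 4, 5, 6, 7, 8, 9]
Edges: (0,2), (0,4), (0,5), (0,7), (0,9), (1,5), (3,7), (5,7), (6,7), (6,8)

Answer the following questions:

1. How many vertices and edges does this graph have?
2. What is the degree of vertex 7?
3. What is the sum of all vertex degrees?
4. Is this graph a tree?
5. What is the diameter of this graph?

Count: 10 vertices, 10 edges.
Vertex 7 has neighbors [0, 3, 5, 6], degree = 4.
Handshaking lemma: 2 * 10 = 20.
A tree on 10 vertices has 9 edges. This graph has 10 edges (1 extra). Not a tree.
Diameter (longest shortest path) = 4.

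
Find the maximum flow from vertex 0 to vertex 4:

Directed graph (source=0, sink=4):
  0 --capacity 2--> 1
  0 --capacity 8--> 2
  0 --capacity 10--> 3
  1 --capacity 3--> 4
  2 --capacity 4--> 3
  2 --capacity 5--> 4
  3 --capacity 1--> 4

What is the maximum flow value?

Computing max flow:
  Flow on (0->1): 2/2
  Flow on (0->2): 5/8
  Flow on (0->3): 1/10
  Flow on (1->4): 2/3
  Flow on (2->4): 5/5
  Flow on (3->4): 1/1
Maximum flow = 8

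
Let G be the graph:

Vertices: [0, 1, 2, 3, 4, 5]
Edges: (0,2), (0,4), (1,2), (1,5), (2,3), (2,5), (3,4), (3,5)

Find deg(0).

Vertex 0 has neighbors [2, 4], so deg(0) = 2.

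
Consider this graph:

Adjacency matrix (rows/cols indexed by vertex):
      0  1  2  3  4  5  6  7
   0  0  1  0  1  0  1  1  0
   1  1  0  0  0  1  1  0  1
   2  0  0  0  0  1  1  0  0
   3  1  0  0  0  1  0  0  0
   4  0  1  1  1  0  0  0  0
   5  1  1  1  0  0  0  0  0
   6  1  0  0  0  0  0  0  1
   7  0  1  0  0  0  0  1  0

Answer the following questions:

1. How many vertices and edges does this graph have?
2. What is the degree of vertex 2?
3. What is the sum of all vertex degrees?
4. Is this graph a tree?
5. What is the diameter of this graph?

Count: 8 vertices, 11 edges.
Vertex 2 has neighbors [4, 5], degree = 2.
Handshaking lemma: 2 * 11 = 22.
A tree on 8 vertices has 7 edges. This graph has 11 edges (4 extra). Not a tree.
Diameter (longest shortest path) = 3.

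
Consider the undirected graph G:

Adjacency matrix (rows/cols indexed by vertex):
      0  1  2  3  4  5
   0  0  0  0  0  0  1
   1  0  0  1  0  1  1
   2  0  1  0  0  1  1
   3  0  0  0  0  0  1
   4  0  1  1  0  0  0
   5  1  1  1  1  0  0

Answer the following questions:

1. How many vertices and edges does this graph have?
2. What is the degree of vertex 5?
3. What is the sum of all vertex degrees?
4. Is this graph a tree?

Count: 6 vertices, 7 edges.
Vertex 5 has neighbors [0, 1, 2, 3], degree = 4.
Handshaking lemma: 2 * 7 = 14.
A tree on 6 vertices has 5 edges. This graph has 7 edges (2 extra). Not a tree.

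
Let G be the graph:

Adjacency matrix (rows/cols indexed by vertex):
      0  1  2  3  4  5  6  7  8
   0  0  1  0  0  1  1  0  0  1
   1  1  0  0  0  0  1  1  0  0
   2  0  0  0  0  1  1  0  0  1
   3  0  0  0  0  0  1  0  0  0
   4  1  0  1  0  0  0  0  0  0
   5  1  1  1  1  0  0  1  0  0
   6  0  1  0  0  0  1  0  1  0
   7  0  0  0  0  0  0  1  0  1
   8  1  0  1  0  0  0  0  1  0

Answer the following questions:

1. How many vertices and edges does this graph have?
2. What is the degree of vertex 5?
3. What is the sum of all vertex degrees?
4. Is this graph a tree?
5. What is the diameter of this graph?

Count: 9 vertices, 13 edges.
Vertex 5 has neighbors [0, 1, 2, 3, 6], degree = 5.
Handshaking lemma: 2 * 13 = 26.
A tree on 9 vertices has 8 edges. This graph has 13 edges (5 extra). Not a tree.
Diameter (longest shortest path) = 3.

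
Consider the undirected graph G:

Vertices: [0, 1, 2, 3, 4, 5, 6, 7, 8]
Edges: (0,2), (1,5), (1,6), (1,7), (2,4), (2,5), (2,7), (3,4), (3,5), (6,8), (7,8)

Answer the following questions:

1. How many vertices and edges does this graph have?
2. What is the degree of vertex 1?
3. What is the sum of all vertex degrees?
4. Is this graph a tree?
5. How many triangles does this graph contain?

Count: 9 vertices, 11 edges.
Vertex 1 has neighbors [5, 6, 7], degree = 3.
Handshaking lemma: 2 * 11 = 22.
A tree on 9 vertices has 8 edges. This graph has 11 edges (3 extra). Not a tree.
Number of triangles = 0.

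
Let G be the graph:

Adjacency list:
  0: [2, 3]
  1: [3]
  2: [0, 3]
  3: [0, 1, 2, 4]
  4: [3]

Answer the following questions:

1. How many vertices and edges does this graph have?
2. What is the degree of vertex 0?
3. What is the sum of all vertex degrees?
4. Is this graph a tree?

Count: 5 vertices, 5 edges.
Vertex 0 has neighbors [2, 3], degree = 2.
Handshaking lemma: 2 * 5 = 10.
A tree on 5 vertices has 4 edges. This graph has 5 edges (1 extra). Not a tree.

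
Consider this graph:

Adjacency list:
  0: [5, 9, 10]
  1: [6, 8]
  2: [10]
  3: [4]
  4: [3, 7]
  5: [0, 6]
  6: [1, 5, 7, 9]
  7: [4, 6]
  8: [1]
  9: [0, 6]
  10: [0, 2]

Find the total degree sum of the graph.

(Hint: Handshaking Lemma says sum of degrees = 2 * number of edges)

Count edges: 11 edges.
By Handshaking Lemma: sum of degrees = 2 * 11 = 22.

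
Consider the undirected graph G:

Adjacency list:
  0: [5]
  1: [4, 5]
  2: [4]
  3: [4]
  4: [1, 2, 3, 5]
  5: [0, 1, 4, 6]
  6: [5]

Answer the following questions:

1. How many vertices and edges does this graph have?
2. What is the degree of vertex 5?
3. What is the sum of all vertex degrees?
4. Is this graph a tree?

Count: 7 vertices, 7 edges.
Vertex 5 has neighbors [0, 1, 4, 6], degree = 4.
Handshaking lemma: 2 * 7 = 14.
A tree on 7 vertices has 6 edges. This graph has 7 edges (1 extra). Not a tree.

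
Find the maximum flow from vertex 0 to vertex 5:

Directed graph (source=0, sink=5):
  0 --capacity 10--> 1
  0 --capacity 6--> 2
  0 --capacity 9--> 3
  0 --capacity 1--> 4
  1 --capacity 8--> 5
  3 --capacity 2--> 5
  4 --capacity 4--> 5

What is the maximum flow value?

Computing max flow:
  Flow on (0->1): 8/10
  Flow on (0->3): 2/9
  Flow on (0->4): 1/1
  Flow on (1->5): 8/8
  Flow on (3->5): 2/2
  Flow on (4->5): 1/4
Maximum flow = 11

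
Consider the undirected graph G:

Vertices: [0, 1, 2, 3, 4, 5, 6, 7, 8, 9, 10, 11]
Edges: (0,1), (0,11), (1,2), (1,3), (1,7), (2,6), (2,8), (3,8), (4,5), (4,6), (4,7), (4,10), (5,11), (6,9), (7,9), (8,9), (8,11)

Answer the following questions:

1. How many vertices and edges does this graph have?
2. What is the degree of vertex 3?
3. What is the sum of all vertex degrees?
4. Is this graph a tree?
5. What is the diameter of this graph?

Count: 12 vertices, 17 edges.
Vertex 3 has neighbors [1, 8], degree = 2.
Handshaking lemma: 2 * 17 = 34.
A tree on 12 vertices has 11 edges. This graph has 17 edges (6 extra). Not a tree.
Diameter (longest shortest path) = 4.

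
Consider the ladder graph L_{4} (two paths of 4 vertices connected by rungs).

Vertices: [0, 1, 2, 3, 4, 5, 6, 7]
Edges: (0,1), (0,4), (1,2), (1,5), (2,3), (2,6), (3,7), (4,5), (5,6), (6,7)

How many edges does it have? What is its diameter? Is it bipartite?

Ladder graph L_{4}: 4 rungs + 2 * (4-1) path edges = 4 + 6 = 10 edges.
Diameter = 4.
Ladder graphs are bipartite (alternating coloring along each path).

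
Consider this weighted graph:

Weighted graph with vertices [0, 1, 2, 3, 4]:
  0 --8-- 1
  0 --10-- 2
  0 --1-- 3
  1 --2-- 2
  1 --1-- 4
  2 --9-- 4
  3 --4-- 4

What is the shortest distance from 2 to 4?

Using Dijkstra's algorithm from vertex 2:
Shortest path: 2 -> 1 -> 4
Total weight: 2 + 1 = 3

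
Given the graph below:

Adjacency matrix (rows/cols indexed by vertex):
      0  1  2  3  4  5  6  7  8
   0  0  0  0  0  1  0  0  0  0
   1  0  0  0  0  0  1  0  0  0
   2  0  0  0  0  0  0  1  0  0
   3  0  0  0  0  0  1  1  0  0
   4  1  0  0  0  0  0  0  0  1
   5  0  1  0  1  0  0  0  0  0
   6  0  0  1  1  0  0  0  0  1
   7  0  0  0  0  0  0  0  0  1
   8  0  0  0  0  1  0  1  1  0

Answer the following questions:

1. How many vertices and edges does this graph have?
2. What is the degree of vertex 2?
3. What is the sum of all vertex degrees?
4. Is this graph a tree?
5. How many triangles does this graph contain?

Count: 9 vertices, 8 edges.
Vertex 2 has neighbors [6], degree = 1.
Handshaking lemma: 2 * 8 = 16.
A graph is a tree iff it is connected and has exactly n-1 edges. This graph is connected (all 9 vertices in one component) and has 9-1 = 8 edges. It is a tree.
Number of triangles = 0.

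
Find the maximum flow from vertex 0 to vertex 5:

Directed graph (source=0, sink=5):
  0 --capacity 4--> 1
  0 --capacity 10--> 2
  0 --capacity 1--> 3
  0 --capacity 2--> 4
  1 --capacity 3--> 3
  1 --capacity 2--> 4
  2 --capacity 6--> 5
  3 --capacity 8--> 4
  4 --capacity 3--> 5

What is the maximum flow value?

Computing max flow:
  Flow on (0->1): 1/4
  Flow on (0->2): 6/10
  Flow on (0->4): 2/2
  Flow on (1->4): 1/2
  Flow on (2->5): 6/6
  Flow on (4->5): 3/3
Maximum flow = 9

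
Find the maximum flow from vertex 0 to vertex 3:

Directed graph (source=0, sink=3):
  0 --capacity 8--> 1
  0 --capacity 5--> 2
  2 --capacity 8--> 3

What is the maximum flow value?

Computing max flow:
  Flow on (0->2): 5/5
  Flow on (2->3): 5/8
Maximum flow = 5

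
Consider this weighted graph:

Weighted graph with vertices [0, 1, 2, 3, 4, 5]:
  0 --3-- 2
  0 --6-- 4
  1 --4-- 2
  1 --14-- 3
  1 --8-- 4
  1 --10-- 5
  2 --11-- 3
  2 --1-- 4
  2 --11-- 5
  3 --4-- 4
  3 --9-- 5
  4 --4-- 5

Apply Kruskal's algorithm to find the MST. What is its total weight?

Applying Kruskal's algorithm (sort edges by weight, add if no cycle):
  Add (2,4) w=1
  Add (0,2) w=3
  Add (1,2) w=4
  Add (3,4) w=4
  Add (4,5) w=4
  Skip (0,4) w=6 (creates cycle)
  Skip (1,4) w=8 (creates cycle)
  Skip (3,5) w=9 (creates cycle)
  Skip (1,5) w=10 (creates cycle)
  Skip (2,3) w=11 (creates cycle)
  Skip (2,5) w=11 (creates cycle)
  Skip (1,3) w=14 (creates cycle)
MST weight = 16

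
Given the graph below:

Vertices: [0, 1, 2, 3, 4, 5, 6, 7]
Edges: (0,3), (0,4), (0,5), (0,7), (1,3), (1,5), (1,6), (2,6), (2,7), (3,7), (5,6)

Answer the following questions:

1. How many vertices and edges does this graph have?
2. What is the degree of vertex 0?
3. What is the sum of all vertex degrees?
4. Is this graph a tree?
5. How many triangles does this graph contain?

Count: 8 vertices, 11 edges.
Vertex 0 has neighbors [3, 4, 5, 7], degree = 4.
Handshaking lemma: 2 * 11 = 22.
A tree on 8 vertices has 7 edges. This graph has 11 edges (4 extra). Not a tree.
Number of triangles = 2.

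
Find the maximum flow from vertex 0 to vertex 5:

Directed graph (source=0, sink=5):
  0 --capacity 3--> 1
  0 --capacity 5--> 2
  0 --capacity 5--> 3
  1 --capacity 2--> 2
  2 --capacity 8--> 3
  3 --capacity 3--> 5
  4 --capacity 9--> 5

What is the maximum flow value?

Computing max flow:
  Flow on (0->3): 3/5
  Flow on (3->5): 3/3
Maximum flow = 3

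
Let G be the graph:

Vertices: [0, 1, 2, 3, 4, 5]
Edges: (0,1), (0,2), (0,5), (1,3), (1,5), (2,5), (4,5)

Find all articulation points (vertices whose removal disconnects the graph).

An articulation point is a vertex whose removal disconnects the graph.
Articulation points: [1, 5]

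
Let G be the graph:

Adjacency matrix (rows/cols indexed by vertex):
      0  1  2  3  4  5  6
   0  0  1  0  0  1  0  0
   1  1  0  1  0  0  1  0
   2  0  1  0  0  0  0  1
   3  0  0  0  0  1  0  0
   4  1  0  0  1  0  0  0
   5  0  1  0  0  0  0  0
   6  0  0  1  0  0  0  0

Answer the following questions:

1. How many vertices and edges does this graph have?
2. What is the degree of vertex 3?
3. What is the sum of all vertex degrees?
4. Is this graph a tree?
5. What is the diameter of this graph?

Count: 7 vertices, 6 edges.
Vertex 3 has neighbors [4], degree = 1.
Handshaking lemma: 2 * 6 = 12.
A graph is a tree iff it is connected and has exactly n-1 edges. This graph is connected (all 7 vertices in one component) and has 7-1 = 6 edges. It is a tree.
Diameter (longest shortest path) = 5.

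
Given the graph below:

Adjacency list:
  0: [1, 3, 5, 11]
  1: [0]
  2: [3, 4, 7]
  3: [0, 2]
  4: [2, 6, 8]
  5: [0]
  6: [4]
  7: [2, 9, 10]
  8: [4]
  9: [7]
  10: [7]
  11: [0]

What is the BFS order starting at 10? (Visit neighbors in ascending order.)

BFS from vertex 10 (neighbors processed in ascending order):
Visit order: 10, 7, 2, 9, 3, 4, 0, 6, 8, 1, 5, 11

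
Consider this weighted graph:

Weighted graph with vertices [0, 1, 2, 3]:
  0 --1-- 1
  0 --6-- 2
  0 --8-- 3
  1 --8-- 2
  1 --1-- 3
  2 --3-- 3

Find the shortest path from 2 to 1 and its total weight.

Using Dijkstra's algorithm from vertex 2:
Shortest path: 2 -> 3 -> 1
Total weight: 3 + 1 = 4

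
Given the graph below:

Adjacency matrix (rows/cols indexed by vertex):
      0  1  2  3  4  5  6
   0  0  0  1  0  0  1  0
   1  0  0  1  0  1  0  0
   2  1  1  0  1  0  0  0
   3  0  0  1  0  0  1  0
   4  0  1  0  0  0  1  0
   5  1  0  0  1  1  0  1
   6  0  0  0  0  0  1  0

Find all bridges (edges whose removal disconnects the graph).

A bridge is an edge whose removal increases the number of connected components.
Bridges found: (5,6)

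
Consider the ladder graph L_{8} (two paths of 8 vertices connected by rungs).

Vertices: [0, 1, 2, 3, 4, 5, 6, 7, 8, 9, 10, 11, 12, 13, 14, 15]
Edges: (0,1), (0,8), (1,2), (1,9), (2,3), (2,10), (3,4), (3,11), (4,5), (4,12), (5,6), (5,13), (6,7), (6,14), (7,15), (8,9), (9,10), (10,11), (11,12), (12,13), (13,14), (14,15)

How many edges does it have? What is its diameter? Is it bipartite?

Ladder graph L_{8}: 8 rungs + 2 * (8-1) path edges = 8 + 14 = 22 edges.
Diameter = 8.
Ladder graphs are bipartite (alternating coloring along each path).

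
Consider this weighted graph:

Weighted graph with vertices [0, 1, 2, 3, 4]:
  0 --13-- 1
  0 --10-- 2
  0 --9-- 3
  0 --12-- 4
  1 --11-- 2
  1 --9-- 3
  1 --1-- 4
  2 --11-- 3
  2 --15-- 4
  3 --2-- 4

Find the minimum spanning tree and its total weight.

Applying Kruskal's algorithm (sort edges by weight, add if no cycle):
  Add (1,4) w=1
  Add (3,4) w=2
  Add (0,3) w=9
  Skip (1,3) w=9 (creates cycle)
  Add (0,2) w=10
  Skip (1,2) w=11 (creates cycle)
  Skip (2,3) w=11 (creates cycle)
  Skip (0,4) w=12 (creates cycle)
  Skip (0,1) w=13 (creates cycle)
  Skip (2,4) w=15 (creates cycle)
MST weight = 22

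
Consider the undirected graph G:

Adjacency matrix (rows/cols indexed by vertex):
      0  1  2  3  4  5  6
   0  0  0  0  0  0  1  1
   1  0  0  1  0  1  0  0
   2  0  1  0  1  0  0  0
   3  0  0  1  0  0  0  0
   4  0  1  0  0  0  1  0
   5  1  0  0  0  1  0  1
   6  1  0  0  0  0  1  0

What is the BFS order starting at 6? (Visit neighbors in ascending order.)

BFS from vertex 6 (neighbors processed in ascending order):
Visit order: 6, 0, 5, 4, 1, 2, 3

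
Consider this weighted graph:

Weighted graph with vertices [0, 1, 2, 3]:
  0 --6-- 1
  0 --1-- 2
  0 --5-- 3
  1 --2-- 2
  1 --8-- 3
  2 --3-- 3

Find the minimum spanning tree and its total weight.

Applying Kruskal's algorithm (sort edges by weight, add if no cycle):
  Add (0,2) w=1
  Add (1,2) w=2
  Add (2,3) w=3
  Skip (0,3) w=5 (creates cycle)
  Skip (0,1) w=6 (creates cycle)
  Skip (1,3) w=8 (creates cycle)
MST weight = 6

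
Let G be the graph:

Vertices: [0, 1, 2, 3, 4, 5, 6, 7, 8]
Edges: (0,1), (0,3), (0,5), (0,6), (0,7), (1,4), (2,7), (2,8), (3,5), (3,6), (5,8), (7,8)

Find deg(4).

Vertex 4 has neighbors [1], so deg(4) = 1.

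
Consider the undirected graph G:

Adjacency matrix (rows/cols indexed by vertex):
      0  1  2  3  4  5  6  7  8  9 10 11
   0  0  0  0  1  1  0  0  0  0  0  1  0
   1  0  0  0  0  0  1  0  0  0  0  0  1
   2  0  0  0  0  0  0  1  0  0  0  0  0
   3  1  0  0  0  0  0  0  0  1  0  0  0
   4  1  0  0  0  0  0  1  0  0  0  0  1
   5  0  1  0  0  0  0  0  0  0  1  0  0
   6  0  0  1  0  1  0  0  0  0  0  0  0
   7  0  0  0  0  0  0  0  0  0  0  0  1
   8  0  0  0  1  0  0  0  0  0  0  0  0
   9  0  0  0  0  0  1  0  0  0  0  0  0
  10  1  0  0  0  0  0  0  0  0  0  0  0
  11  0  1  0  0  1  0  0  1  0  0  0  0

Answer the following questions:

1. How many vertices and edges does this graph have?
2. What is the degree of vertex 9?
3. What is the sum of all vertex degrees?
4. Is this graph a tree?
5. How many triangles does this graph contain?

Count: 12 vertices, 11 edges.
Vertex 9 has neighbors [5], degree = 1.
Handshaking lemma: 2 * 11 = 22.
A graph is a tree iff it is connected and has exactly n-1 edges. This graph is connected (all 12 vertices in one component) and has 12-1 = 11 edges. It is a tree.
Number of triangles = 0.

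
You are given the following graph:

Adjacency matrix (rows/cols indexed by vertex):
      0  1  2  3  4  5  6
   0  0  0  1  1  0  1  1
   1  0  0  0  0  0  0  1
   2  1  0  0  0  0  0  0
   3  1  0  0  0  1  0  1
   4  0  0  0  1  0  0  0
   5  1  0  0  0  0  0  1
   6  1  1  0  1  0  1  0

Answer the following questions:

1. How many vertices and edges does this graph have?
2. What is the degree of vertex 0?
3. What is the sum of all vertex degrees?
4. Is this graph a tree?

Count: 7 vertices, 8 edges.
Vertex 0 has neighbors [2, 3, 5, 6], degree = 4.
Handshaking lemma: 2 * 8 = 16.
A tree on 7 vertices has 6 edges. This graph has 8 edges (2 extra). Not a tree.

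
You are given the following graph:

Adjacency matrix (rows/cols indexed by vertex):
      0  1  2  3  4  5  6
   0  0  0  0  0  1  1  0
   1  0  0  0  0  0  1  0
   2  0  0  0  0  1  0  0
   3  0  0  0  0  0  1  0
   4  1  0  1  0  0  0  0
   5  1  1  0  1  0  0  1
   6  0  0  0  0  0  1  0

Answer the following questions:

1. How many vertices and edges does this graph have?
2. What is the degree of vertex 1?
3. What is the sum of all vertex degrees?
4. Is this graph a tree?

Count: 7 vertices, 6 edges.
Vertex 1 has neighbors [5], degree = 1.
Handshaking lemma: 2 * 6 = 12.
A graph is a tree iff it is connected and has exactly n-1 edges. This graph is connected (all 7 vertices in one component) and has 7-1 = 6 edges. It is a tree.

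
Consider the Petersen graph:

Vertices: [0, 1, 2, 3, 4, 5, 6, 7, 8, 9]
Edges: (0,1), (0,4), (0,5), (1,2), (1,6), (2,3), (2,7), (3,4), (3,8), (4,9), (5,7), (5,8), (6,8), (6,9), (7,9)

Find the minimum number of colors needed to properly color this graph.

The Petersen graph contains odd cycles (e.g. the outer 5-cycle), so chi >= 3.
A proper 3-coloring exists (it is a well-known 3-chromatic graph).
Chromatic number = 3.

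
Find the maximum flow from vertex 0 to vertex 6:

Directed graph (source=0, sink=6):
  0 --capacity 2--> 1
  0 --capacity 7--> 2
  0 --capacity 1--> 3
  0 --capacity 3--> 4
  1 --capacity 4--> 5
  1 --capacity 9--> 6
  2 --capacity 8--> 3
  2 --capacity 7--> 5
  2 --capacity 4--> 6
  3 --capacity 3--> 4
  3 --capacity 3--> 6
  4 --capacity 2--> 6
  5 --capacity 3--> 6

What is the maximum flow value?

Computing max flow:
  Flow on (0->1): 2/2
  Flow on (0->2): 7/7
  Flow on (0->3): 1/1
  Flow on (0->4): 2/3
  Flow on (1->6): 2/9
  Flow on (2->3): 2/8
  Flow on (2->5): 1/7
  Flow on (2->6): 4/4
  Flow on (3->6): 3/3
  Flow on (4->6): 2/2
  Flow on (5->6): 1/3
Maximum flow = 12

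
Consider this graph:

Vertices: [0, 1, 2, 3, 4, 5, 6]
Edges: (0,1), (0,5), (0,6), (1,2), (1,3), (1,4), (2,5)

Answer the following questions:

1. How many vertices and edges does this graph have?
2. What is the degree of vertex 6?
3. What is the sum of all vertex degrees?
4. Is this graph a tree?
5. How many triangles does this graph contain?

Count: 7 vertices, 7 edges.
Vertex 6 has neighbors [0], degree = 1.
Handshaking lemma: 2 * 7 = 14.
A tree on 7 vertices has 6 edges. This graph has 7 edges (1 extra). Not a tree.
Number of triangles = 0.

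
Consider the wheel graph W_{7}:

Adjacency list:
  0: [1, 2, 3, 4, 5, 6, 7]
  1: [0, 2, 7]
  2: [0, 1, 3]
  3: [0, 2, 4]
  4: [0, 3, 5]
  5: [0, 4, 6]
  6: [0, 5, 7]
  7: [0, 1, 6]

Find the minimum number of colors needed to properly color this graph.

W_{7} = C_{7} plus a hub adjacent to every cycle vertex.
The outer cycle needs 3 colors (odd cycle); the hub is adjacent to all of them so needs a fresh color.
Chromatic number = 3 + 1 = 4.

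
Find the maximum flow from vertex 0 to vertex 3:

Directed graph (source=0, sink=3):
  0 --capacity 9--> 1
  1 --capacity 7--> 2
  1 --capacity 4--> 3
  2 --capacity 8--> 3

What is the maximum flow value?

Computing max flow:
  Flow on (0->1): 9/9
  Flow on (1->2): 5/7
  Flow on (1->3): 4/4
  Flow on (2->3): 5/8
Maximum flow = 9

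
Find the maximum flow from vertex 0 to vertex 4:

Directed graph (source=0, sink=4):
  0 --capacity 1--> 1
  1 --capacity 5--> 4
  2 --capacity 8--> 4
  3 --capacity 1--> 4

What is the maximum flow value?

Computing max flow:
  Flow on (0->1): 1/1
  Flow on (1->4): 1/5
Maximum flow = 1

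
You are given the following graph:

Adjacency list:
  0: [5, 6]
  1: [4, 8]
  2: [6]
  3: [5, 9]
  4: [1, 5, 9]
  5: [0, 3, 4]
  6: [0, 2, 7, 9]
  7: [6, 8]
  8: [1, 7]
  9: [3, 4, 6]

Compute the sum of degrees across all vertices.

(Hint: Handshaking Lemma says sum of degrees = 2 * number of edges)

Count edges: 12 edges.
By Handshaking Lemma: sum of degrees = 2 * 12 = 24.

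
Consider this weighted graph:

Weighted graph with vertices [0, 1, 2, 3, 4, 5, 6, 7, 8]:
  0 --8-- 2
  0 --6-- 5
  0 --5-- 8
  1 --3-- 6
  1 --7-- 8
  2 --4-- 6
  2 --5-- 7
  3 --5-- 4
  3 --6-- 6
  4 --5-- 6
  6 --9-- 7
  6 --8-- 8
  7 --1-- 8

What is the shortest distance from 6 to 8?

Using Dijkstra's algorithm from vertex 6:
Shortest path: 6 -> 8
Total weight: 8 = 8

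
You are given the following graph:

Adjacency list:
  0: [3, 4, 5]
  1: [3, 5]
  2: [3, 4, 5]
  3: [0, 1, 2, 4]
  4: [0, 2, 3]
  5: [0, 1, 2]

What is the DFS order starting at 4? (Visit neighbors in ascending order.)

DFS from vertex 4 (neighbors processed in ascending order):
Visit order: 4, 0, 3, 1, 5, 2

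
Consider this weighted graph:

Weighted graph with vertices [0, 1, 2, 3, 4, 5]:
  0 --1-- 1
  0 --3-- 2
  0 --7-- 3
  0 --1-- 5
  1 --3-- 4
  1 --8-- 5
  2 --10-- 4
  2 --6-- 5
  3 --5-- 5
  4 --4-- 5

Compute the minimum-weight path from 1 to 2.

Using Dijkstra's algorithm from vertex 1:
Shortest path: 1 -> 0 -> 2
Total weight: 1 + 3 = 4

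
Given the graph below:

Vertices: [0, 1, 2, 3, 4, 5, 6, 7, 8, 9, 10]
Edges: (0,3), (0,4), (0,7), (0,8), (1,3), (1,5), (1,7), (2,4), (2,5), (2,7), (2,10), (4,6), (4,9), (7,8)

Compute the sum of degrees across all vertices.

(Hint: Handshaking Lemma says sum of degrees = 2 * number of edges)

Count edges: 14 edges.
By Handshaking Lemma: sum of degrees = 2 * 14 = 28.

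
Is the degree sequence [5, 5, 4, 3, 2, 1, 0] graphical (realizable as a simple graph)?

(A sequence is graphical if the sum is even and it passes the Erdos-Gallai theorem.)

Sum of degrees = 20. Sum is even but fails Erdos-Gallai. The sequence is NOT graphical.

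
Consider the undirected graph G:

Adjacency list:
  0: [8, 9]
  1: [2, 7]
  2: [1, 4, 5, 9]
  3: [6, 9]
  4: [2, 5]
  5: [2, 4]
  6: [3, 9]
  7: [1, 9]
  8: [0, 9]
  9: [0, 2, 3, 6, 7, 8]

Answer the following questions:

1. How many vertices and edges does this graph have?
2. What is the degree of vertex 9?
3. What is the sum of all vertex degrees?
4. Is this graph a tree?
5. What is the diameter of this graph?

Count: 10 vertices, 13 edges.
Vertex 9 has neighbors [0, 2, 3, 6, 7, 8], degree = 6.
Handshaking lemma: 2 * 13 = 26.
A tree on 10 vertices has 9 edges. This graph has 13 edges (4 extra). Not a tree.
Diameter (longest shortest path) = 3.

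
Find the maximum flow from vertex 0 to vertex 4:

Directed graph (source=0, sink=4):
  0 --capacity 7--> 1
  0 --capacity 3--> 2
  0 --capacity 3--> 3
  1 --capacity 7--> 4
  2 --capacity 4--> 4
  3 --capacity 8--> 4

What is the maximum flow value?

Computing max flow:
  Flow on (0->1): 7/7
  Flow on (0->2): 3/3
  Flow on (0->3): 3/3
  Flow on (1->4): 7/7
  Flow on (2->4): 3/4
  Flow on (3->4): 3/8
Maximum flow = 13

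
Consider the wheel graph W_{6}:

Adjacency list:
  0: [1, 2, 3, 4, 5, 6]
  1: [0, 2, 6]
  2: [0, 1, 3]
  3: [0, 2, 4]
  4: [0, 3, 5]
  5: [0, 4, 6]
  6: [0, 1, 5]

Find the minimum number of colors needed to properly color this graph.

W_{6} = C_{6} plus a hub adjacent to every cycle vertex.
The outer cycle needs 2 colors (even cycle); the hub is adjacent to all of them so needs a fresh color.
Chromatic number = 2 + 1 = 3.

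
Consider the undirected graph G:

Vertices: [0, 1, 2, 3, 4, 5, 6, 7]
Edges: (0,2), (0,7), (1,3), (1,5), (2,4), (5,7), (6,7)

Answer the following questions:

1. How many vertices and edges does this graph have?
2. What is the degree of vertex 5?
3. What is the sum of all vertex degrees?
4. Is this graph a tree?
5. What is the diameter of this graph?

Count: 8 vertices, 7 edges.
Vertex 5 has neighbors [1, 7], degree = 2.
Handshaking lemma: 2 * 7 = 14.
A graph is a tree iff it is connected and has exactly n-1 edges. This graph is connected (all 8 vertices in one component) and has 8-1 = 7 edges. It is a tree.
Diameter (longest shortest path) = 6.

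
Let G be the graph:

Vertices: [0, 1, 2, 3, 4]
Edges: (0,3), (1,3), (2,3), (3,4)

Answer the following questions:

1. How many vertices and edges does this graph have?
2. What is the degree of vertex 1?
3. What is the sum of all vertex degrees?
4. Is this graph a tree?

Count: 5 vertices, 4 edges.
Vertex 1 has neighbors [3], degree = 1.
Handshaking lemma: 2 * 4 = 8.
A graph is a tree iff it is connected and has exactly n-1 edges. This graph is connected (all 5 vertices in one component) and has 5-1 = 4 edges. It is a tree.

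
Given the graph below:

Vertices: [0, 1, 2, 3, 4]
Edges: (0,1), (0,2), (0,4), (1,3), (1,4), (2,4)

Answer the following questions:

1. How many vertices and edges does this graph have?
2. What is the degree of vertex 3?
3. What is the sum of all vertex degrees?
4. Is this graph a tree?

Count: 5 vertices, 6 edges.
Vertex 3 has neighbors [1], degree = 1.
Handshaking lemma: 2 * 6 = 12.
A tree on 5 vertices has 4 edges. This graph has 6 edges (2 extra). Not a tree.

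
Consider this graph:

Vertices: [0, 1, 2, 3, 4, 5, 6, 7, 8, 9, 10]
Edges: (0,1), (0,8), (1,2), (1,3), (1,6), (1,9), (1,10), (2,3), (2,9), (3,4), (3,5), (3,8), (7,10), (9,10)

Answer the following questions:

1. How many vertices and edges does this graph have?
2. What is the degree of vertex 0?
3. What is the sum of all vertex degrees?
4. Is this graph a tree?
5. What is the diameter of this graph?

Count: 11 vertices, 14 edges.
Vertex 0 has neighbors [1, 8], degree = 2.
Handshaking lemma: 2 * 14 = 28.
A tree on 11 vertices has 10 edges. This graph has 14 edges (4 extra). Not a tree.
Diameter (longest shortest path) = 4.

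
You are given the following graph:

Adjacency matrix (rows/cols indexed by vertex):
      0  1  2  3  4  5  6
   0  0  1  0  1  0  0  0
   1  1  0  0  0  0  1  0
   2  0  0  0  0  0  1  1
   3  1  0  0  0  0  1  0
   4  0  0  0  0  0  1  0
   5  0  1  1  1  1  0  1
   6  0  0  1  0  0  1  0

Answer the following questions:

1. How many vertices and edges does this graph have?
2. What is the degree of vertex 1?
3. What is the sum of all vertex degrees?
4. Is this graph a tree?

Count: 7 vertices, 8 edges.
Vertex 1 has neighbors [0, 5], degree = 2.
Handshaking lemma: 2 * 8 = 16.
A tree on 7 vertices has 6 edges. This graph has 8 edges (2 extra). Not a tree.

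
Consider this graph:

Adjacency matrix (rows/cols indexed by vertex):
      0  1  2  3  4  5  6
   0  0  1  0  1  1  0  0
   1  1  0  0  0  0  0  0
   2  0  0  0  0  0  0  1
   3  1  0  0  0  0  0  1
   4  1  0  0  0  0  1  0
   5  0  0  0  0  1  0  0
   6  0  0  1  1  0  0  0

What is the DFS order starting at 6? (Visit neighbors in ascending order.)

DFS from vertex 6 (neighbors processed in ascending order):
Visit order: 6, 2, 3, 0, 1, 4, 5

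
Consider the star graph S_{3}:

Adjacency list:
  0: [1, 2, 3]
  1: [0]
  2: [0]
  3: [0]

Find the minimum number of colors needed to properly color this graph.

S_{3} has one hub adjacent to 3 leaves; leaves are pairwise non-adjacent.
Color the hub 0 and every leaf 1.
Chromatic number = 2.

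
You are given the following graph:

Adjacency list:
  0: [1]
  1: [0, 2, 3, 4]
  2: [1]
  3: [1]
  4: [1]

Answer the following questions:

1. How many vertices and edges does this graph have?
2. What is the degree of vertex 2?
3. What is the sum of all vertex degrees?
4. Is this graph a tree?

Count: 5 vertices, 4 edges.
Vertex 2 has neighbors [1], degree = 1.
Handshaking lemma: 2 * 4 = 8.
A graph is a tree iff it is connected and has exactly n-1 edges. This graph is connected (all 5 vertices in one component) and has 5-1 = 4 edges. It is a tree.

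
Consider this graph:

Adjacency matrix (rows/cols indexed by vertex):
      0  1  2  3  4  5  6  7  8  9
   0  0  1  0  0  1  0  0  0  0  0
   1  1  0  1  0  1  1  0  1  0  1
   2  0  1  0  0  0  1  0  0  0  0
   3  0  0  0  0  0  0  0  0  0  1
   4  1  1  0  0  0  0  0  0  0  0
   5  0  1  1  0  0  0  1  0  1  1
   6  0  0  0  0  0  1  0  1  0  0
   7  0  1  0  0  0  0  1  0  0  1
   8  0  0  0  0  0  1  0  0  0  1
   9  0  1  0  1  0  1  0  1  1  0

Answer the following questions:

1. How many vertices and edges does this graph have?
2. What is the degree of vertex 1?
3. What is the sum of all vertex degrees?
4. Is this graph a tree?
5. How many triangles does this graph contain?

Count: 10 vertices, 15 edges.
Vertex 1 has neighbors [0, 2, 4, 5, 7, 9], degree = 6.
Handshaking lemma: 2 * 15 = 30.
A tree on 10 vertices has 9 edges. This graph has 15 edges (6 extra). Not a tree.
Number of triangles = 5.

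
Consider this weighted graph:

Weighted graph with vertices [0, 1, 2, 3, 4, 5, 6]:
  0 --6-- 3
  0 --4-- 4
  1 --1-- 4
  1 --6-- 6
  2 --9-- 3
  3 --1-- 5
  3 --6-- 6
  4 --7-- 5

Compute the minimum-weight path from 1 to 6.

Using Dijkstra's algorithm from vertex 1:
Shortest path: 1 -> 6
Total weight: 6 = 6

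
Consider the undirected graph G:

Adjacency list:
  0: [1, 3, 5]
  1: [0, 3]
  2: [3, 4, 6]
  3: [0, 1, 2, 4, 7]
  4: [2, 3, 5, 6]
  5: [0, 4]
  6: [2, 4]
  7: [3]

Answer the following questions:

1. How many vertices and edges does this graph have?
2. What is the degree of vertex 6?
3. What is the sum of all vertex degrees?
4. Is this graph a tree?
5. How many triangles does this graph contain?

Count: 8 vertices, 11 edges.
Vertex 6 has neighbors [2, 4], degree = 2.
Handshaking lemma: 2 * 11 = 22.
A tree on 8 vertices has 7 edges. This graph has 11 edges (4 extra). Not a tree.
Number of triangles = 3.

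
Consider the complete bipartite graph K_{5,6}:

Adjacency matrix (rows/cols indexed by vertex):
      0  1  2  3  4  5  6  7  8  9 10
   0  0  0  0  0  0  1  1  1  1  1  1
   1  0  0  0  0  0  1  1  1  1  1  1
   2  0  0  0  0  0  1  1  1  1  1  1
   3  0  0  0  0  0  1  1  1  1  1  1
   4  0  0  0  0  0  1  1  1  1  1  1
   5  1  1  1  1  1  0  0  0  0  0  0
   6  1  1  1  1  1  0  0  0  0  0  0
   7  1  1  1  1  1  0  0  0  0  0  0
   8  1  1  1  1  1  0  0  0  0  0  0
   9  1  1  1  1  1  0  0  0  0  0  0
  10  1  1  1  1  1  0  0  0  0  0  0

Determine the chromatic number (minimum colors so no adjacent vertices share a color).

K_{5,6} is bipartite: vertices split into two independent sets of size 5 and 6.
Color one set 0, the other 1. No adjacent vertices share a color.
Chromatic number = 2.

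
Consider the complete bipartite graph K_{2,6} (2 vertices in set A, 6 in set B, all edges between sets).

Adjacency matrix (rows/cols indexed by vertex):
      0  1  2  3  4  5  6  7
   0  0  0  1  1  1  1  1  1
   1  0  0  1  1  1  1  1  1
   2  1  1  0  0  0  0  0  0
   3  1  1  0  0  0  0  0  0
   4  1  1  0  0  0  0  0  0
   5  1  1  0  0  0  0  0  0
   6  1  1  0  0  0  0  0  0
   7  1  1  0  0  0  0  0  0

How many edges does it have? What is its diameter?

K_{2,6} has 2 * 6 = 12 edges.
Any vertex reaches any opposite-side vertex in 1 step; same-side vertices reach in 2 steps via any opposite-side vertex.
Diameter = 2.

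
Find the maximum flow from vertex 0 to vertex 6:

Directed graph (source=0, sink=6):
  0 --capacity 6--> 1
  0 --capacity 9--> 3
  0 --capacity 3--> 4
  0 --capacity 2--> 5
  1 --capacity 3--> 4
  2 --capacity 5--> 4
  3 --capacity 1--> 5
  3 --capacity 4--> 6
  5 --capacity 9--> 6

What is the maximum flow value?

Computing max flow:
  Flow on (0->3): 5/9
  Flow on (0->5): 2/2
  Flow on (3->5): 1/1
  Flow on (3->6): 4/4
  Flow on (5->6): 3/9
Maximum flow = 7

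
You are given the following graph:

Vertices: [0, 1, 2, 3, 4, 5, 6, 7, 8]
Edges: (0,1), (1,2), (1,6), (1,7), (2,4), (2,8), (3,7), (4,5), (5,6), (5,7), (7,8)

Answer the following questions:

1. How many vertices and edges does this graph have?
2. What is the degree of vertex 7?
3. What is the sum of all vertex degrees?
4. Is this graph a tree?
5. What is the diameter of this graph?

Count: 9 vertices, 11 edges.
Vertex 7 has neighbors [1, 3, 5, 8], degree = 4.
Handshaking lemma: 2 * 11 = 22.
A tree on 9 vertices has 8 edges. This graph has 11 edges (3 extra). Not a tree.
Diameter (longest shortest path) = 3.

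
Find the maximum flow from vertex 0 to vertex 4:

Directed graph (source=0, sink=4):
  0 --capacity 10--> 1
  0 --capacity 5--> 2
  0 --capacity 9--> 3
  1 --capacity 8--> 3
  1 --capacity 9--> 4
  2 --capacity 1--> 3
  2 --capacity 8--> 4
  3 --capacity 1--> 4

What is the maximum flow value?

Computing max flow:
  Flow on (0->1): 9/10
  Flow on (0->2): 5/5
  Flow on (0->3): 1/9
  Flow on (1->4): 9/9
  Flow on (2->4): 5/8
  Flow on (3->4): 1/1
Maximum flow = 15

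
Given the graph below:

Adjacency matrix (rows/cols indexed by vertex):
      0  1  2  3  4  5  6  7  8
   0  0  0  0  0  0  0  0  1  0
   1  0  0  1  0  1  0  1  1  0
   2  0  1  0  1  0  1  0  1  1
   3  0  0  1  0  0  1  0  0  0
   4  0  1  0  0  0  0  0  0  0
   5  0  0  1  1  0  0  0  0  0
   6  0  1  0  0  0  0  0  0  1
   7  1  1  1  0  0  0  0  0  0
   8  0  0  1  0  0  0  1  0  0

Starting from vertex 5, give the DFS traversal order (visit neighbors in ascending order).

DFS from vertex 5 (neighbors processed in ascending order):
Visit order: 5, 2, 1, 4, 6, 8, 7, 0, 3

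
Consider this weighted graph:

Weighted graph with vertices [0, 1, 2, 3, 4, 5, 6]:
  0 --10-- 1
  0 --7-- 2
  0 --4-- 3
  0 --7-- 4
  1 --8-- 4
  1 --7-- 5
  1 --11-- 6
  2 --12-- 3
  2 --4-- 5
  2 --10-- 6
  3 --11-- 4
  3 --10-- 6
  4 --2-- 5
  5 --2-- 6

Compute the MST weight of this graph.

Applying Kruskal's algorithm (sort edges by weight, add if no cycle):
  Add (4,5) w=2
  Add (5,6) w=2
  Add (0,3) w=4
  Add (2,5) w=4
  Add (0,2) w=7
  Skip (0,4) w=7 (creates cycle)
  Add (1,5) w=7
  Skip (1,4) w=8 (creates cycle)
  Skip (0,1) w=10 (creates cycle)
  Skip (2,6) w=10 (creates cycle)
  Skip (3,6) w=10 (creates cycle)
  Skip (1,6) w=11 (creates cycle)
  Skip (3,4) w=11 (creates cycle)
  Skip (2,3) w=12 (creates cycle)
MST weight = 26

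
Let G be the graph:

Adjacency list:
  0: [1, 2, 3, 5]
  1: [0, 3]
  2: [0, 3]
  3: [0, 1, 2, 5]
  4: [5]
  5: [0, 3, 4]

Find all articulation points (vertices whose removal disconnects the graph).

An articulation point is a vertex whose removal disconnects the graph.
Articulation points: [5]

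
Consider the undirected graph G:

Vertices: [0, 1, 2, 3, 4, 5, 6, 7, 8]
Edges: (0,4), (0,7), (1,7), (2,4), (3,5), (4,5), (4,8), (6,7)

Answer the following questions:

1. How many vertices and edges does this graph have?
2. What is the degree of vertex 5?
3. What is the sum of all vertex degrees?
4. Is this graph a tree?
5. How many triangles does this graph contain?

Count: 9 vertices, 8 edges.
Vertex 5 has neighbors [3, 4], degree = 2.
Handshaking lemma: 2 * 8 = 16.
A graph is a tree iff it is connected and has exactly n-1 edges. This graph is connected (all 9 vertices in one component) and has 9-1 = 8 edges. It is a tree.
Number of triangles = 0.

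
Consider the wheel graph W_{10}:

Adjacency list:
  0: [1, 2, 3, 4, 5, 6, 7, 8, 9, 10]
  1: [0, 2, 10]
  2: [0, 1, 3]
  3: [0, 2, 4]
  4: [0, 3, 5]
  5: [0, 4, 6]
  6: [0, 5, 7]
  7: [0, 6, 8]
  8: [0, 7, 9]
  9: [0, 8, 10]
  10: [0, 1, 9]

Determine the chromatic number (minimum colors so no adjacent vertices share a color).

W_{10} = C_{10} plus a hub adjacent to every cycle vertex.
The outer cycle needs 2 colors (even cycle); the hub is adjacent to all of them so needs a fresh color.
Chromatic number = 2 + 1 = 3.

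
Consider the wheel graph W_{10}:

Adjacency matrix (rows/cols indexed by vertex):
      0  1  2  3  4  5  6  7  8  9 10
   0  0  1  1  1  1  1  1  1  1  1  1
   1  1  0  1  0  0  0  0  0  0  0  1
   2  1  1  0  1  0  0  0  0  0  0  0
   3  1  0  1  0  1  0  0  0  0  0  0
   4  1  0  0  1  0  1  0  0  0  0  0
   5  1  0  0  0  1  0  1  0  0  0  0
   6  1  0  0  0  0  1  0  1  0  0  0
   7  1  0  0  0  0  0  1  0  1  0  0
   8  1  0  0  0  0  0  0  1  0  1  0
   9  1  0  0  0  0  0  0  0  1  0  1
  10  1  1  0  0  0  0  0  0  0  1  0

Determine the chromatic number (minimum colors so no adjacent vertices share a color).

W_{10} = C_{10} plus a hub adjacent to every cycle vertex.
The outer cycle needs 2 colors (even cycle); the hub is adjacent to all of them so needs a fresh color.
Chromatic number = 2 + 1 = 3.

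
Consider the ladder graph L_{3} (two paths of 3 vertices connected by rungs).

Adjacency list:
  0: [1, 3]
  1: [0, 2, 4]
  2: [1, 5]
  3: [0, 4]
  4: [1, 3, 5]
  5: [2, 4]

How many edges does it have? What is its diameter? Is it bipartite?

Ladder graph L_{3}: 3 rungs + 2 * (3-1) path edges = 3 + 4 = 7 edges.
Diameter = 3.
Ladder graphs are bipartite (alternating coloring along each path).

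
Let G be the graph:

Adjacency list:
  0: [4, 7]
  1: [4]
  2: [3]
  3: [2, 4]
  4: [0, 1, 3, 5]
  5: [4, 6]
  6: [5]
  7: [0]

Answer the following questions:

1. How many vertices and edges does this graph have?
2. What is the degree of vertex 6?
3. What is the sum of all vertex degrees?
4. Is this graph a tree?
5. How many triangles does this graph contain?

Count: 8 vertices, 7 edges.
Vertex 6 has neighbors [5], degree = 1.
Handshaking lemma: 2 * 7 = 14.
A graph is a tree iff it is connected and has exactly n-1 edges. This graph is connected (all 8 vertices in one component) and has 8-1 = 7 edges. It is a tree.
Number of triangles = 0.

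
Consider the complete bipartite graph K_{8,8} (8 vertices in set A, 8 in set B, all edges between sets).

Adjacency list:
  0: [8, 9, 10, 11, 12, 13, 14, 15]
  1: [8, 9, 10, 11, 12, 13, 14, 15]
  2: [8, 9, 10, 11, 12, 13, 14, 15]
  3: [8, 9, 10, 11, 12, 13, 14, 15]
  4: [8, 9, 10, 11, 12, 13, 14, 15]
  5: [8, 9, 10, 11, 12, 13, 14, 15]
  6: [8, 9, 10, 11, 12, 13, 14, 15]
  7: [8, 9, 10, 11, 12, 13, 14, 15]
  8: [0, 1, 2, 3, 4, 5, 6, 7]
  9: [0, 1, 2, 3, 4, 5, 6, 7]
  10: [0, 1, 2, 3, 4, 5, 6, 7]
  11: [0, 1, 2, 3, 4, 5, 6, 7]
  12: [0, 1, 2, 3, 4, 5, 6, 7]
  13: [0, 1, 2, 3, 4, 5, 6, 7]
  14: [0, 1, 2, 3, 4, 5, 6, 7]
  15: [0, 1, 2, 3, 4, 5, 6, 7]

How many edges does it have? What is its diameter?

K_{8,8} has 8 * 8 = 64 edges.
Any vertex reaches any opposite-side vertex in 1 step; same-side vertices reach in 2 steps via any opposite-side vertex.
Diameter = 2.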